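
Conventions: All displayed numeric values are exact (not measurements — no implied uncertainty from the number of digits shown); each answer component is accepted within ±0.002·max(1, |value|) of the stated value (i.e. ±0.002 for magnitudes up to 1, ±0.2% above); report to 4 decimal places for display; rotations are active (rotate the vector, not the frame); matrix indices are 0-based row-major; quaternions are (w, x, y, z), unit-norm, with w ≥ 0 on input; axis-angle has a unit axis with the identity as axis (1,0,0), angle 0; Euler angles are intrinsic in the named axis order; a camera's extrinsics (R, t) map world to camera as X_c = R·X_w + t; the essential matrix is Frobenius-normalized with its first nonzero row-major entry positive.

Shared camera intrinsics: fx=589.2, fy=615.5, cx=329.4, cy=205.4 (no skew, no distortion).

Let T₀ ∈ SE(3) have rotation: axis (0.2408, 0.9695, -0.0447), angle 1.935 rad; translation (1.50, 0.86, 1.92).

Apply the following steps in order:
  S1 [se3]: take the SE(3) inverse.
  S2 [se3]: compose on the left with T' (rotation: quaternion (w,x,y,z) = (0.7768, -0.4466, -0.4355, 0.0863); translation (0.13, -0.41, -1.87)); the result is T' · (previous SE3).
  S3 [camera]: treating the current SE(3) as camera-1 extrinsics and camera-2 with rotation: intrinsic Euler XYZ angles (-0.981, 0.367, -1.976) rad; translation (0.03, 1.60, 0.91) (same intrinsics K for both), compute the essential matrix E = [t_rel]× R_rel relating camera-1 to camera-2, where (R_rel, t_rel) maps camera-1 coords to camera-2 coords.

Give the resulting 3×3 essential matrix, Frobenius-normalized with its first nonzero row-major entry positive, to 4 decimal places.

after S1 (invert_se3): R=[-0.2775 0.2749 -0.9206; 0.3584 0.9186 0.1662; 0.8914 -0.2838 -0.3534], t=(1.9474, -1.6468, -0.4144)
after S2 (compose_se3): R=[-0.7486 0.6146 -0.2489; 0.6164 0.5067 -0.6027; -0.2443 -0.6046 -0.7581], t=(1.2022, -0.6131, 0.4720)
after S3 (essential): [0.1225 -0.6703 0.1327; -0.3328 -0.0326 0.5081; 0.2301 -0.1323 -0.2788]

matrix = [0.1225 -0.6703 0.1327; -0.3328 -0.0326 0.5081; 0.2301 -0.1323 -0.2788]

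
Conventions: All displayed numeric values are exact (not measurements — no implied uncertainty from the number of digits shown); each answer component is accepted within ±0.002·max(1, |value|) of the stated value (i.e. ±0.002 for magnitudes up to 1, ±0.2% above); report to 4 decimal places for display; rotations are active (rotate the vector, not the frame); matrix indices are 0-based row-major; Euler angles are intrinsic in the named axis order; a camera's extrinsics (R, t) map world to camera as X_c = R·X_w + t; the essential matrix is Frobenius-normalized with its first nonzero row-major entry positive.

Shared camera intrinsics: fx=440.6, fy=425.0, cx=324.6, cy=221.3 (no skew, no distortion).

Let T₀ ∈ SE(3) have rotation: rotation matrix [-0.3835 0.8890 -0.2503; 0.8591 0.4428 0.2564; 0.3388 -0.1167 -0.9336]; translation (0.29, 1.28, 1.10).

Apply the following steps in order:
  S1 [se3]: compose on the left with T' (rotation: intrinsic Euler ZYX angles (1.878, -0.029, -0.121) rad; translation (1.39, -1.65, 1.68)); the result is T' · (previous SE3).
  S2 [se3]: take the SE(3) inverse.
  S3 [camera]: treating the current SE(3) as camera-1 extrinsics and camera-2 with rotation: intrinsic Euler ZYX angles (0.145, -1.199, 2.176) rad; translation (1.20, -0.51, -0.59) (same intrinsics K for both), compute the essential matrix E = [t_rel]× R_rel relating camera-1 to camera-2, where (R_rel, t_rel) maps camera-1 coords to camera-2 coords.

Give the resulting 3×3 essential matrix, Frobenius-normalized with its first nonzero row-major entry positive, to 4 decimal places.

after S1 (compose_se3): R=[-0.7340 -0.6758 -0.0680; -0.6421 0.7230 -0.2549; 0.2214 -0.1435 -0.9646], t=(-0.0272, -1.8240, 2.6255)
after S2 (invert_se3): R=[-0.7340 -0.6421 0.2214; -0.6758 0.7230 -0.1435; -0.0680 -0.2549 -0.9646], t=(-1.7723, 1.6771, 2.0657)
after S3 (essential): [0.2322 -0.0371 0.2182; 0.4990 0.4569 0.0856; 0.2038 -0.4164 0.4658]

matrix = [0.2322 -0.0371 0.2182; 0.4990 0.4569 0.0856; 0.2038 -0.4164 0.4658]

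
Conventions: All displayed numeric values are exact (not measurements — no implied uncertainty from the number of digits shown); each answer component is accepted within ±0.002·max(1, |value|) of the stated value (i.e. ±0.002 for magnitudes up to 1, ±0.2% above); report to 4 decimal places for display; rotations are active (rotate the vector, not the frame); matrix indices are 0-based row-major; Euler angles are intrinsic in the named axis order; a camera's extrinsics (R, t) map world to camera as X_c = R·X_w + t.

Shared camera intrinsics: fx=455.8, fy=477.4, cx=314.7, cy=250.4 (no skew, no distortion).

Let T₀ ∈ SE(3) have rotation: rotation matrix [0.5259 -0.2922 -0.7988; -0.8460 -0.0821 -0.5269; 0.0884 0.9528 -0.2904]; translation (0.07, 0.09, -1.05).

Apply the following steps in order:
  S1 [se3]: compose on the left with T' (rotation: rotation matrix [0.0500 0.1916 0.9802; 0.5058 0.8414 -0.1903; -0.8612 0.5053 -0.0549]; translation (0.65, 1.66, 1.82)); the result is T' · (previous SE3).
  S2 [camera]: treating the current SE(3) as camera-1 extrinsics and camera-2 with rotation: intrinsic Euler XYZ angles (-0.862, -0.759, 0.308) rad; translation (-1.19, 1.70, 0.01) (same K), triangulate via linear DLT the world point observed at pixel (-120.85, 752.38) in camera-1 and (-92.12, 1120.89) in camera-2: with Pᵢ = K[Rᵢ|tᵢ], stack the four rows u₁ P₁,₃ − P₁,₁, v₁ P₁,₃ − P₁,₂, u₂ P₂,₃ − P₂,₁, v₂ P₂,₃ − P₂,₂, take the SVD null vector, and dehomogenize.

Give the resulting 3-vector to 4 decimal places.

after S1 (compose_se3): R=[-0.0492 0.9036 -0.4255; -0.4626 -0.3982 -0.7921; -0.8852 0.1579 0.4376], t=(-0.3585, 1.9709, 1.8628)
after S2 (triangulate): (0.5994, -0.8351, 0.6101)

result = (0.5994, -0.8351, 0.6101)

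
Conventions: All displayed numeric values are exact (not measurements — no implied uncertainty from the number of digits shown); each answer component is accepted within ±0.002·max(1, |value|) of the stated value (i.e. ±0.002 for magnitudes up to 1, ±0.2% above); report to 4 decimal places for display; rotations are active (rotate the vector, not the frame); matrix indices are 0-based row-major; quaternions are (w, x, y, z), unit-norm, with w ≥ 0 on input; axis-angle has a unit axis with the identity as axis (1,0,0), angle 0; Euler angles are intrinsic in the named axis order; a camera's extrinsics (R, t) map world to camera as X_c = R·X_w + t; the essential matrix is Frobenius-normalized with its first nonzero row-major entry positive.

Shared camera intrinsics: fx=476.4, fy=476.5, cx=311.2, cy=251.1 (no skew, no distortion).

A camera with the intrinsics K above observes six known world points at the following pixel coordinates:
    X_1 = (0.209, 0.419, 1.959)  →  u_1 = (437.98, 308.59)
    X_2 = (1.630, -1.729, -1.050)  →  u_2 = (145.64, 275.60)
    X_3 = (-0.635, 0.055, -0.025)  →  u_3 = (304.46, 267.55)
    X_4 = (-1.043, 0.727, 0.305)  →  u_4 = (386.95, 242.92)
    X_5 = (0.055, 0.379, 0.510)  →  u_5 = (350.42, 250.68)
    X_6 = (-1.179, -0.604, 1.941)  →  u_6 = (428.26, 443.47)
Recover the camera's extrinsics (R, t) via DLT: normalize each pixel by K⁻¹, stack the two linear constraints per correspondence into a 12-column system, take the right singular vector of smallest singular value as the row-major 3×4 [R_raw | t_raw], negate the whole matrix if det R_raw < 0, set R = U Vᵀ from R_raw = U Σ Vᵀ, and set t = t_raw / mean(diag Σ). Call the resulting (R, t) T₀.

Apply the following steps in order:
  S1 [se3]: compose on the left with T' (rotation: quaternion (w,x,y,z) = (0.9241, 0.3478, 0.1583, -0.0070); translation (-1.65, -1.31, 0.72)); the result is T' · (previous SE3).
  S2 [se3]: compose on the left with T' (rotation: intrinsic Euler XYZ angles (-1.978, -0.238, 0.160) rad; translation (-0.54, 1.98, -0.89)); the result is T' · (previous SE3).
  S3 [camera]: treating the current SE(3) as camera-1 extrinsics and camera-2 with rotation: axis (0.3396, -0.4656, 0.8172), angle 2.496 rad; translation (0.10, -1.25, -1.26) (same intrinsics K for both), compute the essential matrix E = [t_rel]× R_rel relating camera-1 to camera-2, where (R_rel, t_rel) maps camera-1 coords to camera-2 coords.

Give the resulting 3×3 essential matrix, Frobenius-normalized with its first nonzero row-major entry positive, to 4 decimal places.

matrix = [0.5957 0.2088 -0.2909; -0.2589 0.0707 -0.5979; 0.2274 0.0130 0.1883]

source (pnp_recover): camera pose = R=[-0.1603 0.6032 0.7813; -0.2899 -0.7854 0.5469; 0.9435 -0.1388 0.3008], t=(-0.1800, 0.0300, 5.1711)
after S1 (compose_se3): R=[0.0835 0.4364 0.8959; -0.8439 -0.4472 0.2965; 0.5300 -0.7808 0.3309], t=(-0.3296, -4.6401, 4.4537)
after S2 (compose_se3): R=[0.0858 0.6720 0.7356; 0.8446 -0.4408 0.3041; 0.5285 0.5951 -0.6053], t=(-1.1878, 7.8788, 1.6117)
after S3 (essential): [0.5957 0.2088 -0.2909; -0.2589 0.0707 -0.5979; 0.2274 0.0130 0.1883]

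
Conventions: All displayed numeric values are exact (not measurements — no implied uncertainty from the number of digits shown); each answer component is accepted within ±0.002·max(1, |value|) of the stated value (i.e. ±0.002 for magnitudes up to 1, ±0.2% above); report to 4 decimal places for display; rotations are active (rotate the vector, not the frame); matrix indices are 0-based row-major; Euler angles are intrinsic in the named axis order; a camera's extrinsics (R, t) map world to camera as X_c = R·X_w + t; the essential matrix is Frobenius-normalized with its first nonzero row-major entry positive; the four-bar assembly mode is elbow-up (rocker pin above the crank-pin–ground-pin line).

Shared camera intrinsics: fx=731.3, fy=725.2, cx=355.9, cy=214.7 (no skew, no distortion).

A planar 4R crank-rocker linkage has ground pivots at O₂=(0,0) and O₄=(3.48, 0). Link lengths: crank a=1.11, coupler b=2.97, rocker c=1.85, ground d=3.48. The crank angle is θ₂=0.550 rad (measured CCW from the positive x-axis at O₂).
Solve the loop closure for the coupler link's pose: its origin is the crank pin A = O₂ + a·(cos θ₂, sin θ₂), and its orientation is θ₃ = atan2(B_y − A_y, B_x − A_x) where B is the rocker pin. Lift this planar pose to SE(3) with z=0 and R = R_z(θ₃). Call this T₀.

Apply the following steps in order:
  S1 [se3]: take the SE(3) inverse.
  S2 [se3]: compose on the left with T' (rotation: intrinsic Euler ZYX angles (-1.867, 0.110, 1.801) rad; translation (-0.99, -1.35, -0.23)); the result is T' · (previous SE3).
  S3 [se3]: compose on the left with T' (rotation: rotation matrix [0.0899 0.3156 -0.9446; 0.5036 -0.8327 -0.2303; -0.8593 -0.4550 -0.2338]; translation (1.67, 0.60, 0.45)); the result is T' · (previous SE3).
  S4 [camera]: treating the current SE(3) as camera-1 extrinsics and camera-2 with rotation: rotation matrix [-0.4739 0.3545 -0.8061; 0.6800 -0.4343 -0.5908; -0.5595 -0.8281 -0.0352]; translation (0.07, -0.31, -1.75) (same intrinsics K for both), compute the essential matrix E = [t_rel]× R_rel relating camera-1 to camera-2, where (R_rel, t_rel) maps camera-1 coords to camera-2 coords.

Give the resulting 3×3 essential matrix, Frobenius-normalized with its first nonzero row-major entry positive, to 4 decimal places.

matrix = [0.0326 -0.5259 -0.1548; 0.0240 -0.0907 -0.6211; 0.0153 -0.4624 0.2997]

source (fourbar_fk): coupler pose = R=[0.9050 -0.4254 0.0000; 0.4254 0.9050 0.0000; 0.0000 0.0000 1.0000], t=(0.9463, 0.5802, 0.0000)
after S1 (invert_se3): R=[0.9050 0.4254 0.0000; -0.4254 0.9050 0.0000; 0.0000 0.0000 1.0000], t=(-1.1032, -0.1225, 0.0000)
after S2 (compose_se3): R=[-0.1565 -0.3492 -0.9239; -0.8452 -0.4366 0.3081; -0.5110 0.8291 -0.2268], t=(-0.6394, -0.2968, -0.2275)
after S3 (compose_se3): R=[0.2019 -0.9524 0.2284; 0.7427 -0.0032 -0.6696; 0.6385 0.3048 0.7067], t=(1.7337, 0.5776, 1.1876)
after S4 (essential): [0.0326 -0.5259 -0.1548; 0.0240 -0.0907 -0.6211; 0.0153 -0.4624 0.2997]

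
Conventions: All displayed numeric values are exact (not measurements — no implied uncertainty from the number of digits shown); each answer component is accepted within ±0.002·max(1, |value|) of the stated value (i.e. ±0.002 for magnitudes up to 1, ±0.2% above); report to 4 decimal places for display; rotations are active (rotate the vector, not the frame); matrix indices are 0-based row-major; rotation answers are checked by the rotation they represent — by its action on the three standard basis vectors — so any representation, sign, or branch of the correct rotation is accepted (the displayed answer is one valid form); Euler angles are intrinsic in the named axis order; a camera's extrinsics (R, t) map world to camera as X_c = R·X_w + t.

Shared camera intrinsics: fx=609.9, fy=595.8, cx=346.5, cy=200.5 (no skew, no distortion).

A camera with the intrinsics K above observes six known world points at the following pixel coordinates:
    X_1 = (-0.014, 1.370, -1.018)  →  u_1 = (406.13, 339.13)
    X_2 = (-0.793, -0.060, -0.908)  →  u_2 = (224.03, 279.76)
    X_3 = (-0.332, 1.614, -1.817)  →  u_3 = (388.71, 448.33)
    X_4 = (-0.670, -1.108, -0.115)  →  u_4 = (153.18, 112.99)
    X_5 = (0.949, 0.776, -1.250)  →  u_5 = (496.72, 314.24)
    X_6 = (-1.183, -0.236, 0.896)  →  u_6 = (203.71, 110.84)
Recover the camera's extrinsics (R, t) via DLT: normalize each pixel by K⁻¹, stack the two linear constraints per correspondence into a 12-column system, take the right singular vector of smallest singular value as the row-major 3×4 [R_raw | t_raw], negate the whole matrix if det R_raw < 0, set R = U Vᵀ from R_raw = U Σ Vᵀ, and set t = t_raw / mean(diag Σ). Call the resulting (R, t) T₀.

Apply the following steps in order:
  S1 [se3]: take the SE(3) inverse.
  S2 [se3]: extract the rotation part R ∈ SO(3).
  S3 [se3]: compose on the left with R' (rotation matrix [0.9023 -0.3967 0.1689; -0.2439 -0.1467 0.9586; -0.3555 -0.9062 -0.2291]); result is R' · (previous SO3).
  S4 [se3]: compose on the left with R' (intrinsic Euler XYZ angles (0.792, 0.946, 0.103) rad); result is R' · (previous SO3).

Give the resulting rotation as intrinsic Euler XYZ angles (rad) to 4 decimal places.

source (pnp_recover): camera pose = R=[0.8593 0.5113 0.0104; -0.2920 0.5072 -0.8108; -0.4199 0.6937 0.5852], t=(-0.1801, -0.3401, 4.7297)
after S1 (invert_se3): R=[0.8593 -0.2920 -0.4199; 0.5113 0.5072 0.6937; 0.0104 -0.8108 0.5852], t=(2.0413, -3.0166, -3.0415)
after S2 (rot_of_se3): [0.8593 -0.2920 -0.4199; 0.5113 0.5072 0.6937; 0.0104 -0.8108 0.5852]
after S3 (compose_so3): [0.5743 -0.6016 -0.5552; -0.2746 -0.7805 0.5616; -0.7712 -0.1701 -0.6135]
after S4 (compose_so3): [-0.2748 -0.4410 -0.8544; 0.5167 -0.8171 0.2555; -0.8108 -0.3713 0.4525]

rotation (euler_xyz) = (-0.5141, -1.0243, 2.1281)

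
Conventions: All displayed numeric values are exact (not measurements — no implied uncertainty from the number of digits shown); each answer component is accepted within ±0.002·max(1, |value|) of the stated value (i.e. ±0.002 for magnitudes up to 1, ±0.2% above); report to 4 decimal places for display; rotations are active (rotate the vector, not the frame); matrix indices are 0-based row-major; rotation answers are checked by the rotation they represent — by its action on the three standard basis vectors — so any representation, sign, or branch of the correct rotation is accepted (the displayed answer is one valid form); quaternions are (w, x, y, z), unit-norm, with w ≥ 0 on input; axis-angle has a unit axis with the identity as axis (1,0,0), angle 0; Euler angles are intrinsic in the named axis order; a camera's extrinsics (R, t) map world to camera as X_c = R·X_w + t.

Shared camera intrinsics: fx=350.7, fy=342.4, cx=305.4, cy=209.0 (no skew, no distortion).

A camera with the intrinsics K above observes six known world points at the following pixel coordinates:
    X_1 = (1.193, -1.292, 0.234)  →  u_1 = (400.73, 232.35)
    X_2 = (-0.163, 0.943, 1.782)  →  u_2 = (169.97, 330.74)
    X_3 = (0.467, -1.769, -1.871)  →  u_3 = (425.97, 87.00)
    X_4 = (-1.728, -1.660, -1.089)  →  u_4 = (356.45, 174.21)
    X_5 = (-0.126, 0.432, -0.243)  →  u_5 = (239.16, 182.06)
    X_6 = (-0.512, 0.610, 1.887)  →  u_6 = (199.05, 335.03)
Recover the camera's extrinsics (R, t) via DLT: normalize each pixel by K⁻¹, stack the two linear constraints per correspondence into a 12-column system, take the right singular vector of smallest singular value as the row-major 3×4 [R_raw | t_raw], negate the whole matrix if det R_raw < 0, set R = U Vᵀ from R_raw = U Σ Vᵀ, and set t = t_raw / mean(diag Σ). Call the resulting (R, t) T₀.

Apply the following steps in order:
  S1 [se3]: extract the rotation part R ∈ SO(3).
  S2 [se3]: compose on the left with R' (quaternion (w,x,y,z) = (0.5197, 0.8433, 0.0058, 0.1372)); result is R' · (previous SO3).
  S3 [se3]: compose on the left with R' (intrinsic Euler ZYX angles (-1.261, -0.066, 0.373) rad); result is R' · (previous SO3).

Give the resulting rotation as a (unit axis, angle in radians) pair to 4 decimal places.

rotation (axis_angle) = ((-0.2863, -0.9181, 0.2741), 0.8661)

source (pnp_recover): camera pose = R=[0.1884 -0.9716 -0.1429; -0.1068 -0.1649 0.9805; -0.9763 -0.1695 -0.1349], t=(-0.4700, -0.0700, 4.5701)
after S1 (rot_of_se3): [0.1884 -0.9716 -0.1429; -0.1068 -0.1649 0.9805; -0.9763 -0.1695 -0.1349]
after S2 (compose_so3): [-0.0362 -0.9533 -0.2998; 0.9319 0.0761 -0.3546; 0.3609 -0.2922 0.8857]
after S3 (compose_so3): [0.6767 -0.1162 -0.7271; 0.3014 0.9447 0.1295; 0.6718 -0.3067 0.6743]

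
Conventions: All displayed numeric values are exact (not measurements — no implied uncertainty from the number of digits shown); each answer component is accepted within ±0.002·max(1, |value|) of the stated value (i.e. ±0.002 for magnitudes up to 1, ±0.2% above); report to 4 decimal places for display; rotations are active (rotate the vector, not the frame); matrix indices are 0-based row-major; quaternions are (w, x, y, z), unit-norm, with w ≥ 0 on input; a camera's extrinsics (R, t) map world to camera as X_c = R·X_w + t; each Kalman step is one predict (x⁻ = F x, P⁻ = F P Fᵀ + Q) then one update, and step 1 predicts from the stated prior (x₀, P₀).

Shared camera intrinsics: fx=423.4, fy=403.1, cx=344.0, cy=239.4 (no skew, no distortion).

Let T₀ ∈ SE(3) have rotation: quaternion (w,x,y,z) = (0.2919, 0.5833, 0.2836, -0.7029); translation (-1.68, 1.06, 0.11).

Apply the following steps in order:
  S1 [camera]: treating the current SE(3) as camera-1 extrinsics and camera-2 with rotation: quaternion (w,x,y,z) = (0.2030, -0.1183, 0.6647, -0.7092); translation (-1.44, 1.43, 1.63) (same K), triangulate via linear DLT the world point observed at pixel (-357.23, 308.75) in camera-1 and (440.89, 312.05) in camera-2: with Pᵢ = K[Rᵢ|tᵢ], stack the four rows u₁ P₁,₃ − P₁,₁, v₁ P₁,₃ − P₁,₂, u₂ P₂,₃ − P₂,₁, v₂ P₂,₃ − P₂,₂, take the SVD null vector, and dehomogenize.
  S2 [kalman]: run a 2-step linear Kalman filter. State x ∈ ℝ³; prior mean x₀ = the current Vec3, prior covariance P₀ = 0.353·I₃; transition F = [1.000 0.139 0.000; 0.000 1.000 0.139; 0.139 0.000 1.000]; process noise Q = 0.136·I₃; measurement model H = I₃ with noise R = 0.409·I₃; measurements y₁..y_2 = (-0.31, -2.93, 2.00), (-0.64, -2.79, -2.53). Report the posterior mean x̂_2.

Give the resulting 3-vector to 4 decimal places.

after S1 (triangulate): (-1.5236, -0.7686, 1.8396)
after S2 (kf_track): (-1.0899, -2.2264, -0.3188)

result = (-1.0899, -2.2264, -0.3188)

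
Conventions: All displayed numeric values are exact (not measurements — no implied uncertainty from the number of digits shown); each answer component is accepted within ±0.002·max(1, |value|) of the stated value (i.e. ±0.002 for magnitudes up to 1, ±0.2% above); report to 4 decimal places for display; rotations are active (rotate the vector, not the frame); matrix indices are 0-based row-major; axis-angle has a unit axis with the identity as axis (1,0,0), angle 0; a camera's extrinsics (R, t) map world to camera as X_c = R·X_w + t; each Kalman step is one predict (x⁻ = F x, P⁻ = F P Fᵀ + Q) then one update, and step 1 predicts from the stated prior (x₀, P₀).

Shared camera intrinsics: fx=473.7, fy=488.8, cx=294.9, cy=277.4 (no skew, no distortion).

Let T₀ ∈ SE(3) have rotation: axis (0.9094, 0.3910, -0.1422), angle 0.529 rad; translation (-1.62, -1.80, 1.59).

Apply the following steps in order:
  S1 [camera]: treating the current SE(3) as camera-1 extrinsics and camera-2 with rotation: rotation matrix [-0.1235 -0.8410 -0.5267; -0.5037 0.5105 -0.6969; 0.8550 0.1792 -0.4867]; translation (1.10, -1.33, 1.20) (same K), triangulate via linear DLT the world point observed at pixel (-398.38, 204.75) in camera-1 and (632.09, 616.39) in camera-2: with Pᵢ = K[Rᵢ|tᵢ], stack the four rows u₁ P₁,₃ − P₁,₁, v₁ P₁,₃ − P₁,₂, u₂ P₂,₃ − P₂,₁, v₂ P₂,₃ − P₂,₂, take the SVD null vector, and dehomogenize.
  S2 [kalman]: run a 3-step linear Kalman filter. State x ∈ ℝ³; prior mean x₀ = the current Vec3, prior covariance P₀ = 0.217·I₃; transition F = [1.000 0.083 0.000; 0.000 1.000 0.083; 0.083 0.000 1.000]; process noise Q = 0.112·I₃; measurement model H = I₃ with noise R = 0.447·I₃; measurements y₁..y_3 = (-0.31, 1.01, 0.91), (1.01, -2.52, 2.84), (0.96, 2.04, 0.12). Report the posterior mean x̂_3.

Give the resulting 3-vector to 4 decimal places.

after S1 (triangulate): (-1.2926, 1.3471, -0.6245)
after S2 (kf_track): (0.3808, 0.7298, 0.7427)

result = (0.3808, 0.7298, 0.7427)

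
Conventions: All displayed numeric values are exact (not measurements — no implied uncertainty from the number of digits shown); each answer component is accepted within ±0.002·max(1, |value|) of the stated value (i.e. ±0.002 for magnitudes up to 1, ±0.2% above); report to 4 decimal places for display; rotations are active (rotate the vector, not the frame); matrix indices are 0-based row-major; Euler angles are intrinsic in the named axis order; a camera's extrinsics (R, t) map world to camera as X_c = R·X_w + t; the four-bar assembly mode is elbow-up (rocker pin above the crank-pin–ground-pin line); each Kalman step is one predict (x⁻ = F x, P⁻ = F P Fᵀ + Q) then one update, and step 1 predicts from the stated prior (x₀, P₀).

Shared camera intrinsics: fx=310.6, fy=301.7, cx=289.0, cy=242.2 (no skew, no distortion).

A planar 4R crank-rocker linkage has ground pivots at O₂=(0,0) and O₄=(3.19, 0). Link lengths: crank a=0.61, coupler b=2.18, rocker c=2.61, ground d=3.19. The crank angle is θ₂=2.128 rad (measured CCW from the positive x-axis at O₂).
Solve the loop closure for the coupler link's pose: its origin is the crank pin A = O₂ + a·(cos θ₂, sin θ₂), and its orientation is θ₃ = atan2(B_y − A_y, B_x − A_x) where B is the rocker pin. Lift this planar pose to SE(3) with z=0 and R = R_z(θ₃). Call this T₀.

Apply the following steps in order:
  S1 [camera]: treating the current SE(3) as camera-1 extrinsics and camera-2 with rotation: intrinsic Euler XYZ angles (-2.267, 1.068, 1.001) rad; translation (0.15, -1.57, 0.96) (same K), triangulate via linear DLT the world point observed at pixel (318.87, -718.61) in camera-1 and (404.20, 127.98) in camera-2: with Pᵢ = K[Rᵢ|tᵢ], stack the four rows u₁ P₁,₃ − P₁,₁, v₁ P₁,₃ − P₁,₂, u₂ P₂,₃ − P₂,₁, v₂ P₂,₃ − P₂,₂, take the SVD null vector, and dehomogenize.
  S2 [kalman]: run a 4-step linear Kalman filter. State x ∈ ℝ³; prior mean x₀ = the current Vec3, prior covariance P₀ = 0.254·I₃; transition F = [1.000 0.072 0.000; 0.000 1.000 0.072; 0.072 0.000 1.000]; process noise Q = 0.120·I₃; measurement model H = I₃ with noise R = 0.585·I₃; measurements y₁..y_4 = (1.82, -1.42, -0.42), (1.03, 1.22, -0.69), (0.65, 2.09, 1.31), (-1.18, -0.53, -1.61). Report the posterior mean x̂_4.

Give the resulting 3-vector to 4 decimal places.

source (fourbar_fk): coupler pose = R=[0.7807 -0.6248 0.0000; 0.6248 0.7807 0.0000; 0.0000 0.0000 1.0000], t=(-0.3226, 0.5177, 0.0000)
after S1 (triangulate): (-0.8776, -1.6776, 0.4209)
after S2 (kf_track): (-0.1202, 0.0623, -0.3193)

result = (-0.1202, 0.0623, -0.3193)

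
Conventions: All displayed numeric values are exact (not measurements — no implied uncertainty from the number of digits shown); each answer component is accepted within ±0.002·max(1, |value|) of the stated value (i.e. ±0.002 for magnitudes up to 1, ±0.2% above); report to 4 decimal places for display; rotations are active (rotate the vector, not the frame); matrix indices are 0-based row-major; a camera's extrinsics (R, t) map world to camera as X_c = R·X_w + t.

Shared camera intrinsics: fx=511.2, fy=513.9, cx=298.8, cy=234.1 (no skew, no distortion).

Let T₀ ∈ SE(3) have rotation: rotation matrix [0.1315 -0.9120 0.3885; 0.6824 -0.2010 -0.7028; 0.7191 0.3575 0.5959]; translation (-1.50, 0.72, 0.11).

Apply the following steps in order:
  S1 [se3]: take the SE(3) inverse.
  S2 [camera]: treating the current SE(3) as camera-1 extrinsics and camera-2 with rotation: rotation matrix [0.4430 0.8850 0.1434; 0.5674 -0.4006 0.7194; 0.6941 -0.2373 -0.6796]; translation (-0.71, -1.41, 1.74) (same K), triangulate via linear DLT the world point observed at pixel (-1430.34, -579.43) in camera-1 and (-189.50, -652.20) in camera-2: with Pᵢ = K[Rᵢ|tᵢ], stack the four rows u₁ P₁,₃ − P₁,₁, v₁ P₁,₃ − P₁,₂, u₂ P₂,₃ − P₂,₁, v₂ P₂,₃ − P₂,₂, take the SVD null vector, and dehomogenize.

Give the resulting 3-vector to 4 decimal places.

after S1 (invert_se3): R=[0.1315 0.6824 0.7191; -0.9120 -0.2010 0.3575; 0.3885 -0.7028 0.5959], t=(-0.3732, -1.2626, 1.0232)
after S2 (triangulate): (-1.0901, -0.0755, -0.5997)

result = (-1.0901, -0.0755, -0.5997)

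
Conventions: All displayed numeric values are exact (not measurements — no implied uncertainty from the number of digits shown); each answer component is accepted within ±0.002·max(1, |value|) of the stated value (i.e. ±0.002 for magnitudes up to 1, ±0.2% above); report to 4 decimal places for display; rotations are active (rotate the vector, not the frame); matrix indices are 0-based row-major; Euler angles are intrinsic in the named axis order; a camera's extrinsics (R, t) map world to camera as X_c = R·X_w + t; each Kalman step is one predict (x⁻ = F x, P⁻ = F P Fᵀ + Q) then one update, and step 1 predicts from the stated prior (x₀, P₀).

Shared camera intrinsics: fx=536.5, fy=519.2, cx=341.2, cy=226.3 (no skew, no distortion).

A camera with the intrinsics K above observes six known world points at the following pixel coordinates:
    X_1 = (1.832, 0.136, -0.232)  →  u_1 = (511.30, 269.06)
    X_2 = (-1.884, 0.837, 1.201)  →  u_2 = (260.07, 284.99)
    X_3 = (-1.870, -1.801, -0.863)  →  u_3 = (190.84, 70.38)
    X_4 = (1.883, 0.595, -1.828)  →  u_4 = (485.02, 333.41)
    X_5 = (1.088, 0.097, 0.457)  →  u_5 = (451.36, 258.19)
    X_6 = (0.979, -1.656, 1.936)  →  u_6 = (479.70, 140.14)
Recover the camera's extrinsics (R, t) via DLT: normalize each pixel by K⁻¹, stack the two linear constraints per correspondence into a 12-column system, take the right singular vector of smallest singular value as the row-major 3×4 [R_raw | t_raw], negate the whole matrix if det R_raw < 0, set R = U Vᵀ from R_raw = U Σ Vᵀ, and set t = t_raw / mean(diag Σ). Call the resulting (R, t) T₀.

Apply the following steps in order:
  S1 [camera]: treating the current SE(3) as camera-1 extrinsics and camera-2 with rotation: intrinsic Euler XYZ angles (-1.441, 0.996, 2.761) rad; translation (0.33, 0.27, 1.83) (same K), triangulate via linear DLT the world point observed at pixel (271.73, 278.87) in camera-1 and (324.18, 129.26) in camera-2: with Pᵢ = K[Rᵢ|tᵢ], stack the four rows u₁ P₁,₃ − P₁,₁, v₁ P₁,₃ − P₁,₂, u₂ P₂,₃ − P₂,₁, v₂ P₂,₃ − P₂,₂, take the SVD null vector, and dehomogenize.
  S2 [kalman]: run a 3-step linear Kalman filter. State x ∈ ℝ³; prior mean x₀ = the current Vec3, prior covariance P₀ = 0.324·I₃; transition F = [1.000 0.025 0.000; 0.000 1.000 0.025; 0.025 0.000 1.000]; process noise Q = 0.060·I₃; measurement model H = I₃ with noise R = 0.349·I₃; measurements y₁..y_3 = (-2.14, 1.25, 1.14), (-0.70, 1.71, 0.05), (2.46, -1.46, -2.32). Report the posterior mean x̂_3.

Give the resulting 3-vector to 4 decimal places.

result = (0.2113, 0.2569, -0.7639)

source (pnp_recover): camera pose = R=[0.9067 -0.1119 0.4068; 0.0882 0.9932 0.0766; -0.4125 -0.0335 0.9103], t=(0.1001, 0.1500, 6.1802)
after S1 (triangulate): (-0.5569, 0.5392, -0.6909)
after S2 (kf_track): (0.2113, 0.2569, -0.7639)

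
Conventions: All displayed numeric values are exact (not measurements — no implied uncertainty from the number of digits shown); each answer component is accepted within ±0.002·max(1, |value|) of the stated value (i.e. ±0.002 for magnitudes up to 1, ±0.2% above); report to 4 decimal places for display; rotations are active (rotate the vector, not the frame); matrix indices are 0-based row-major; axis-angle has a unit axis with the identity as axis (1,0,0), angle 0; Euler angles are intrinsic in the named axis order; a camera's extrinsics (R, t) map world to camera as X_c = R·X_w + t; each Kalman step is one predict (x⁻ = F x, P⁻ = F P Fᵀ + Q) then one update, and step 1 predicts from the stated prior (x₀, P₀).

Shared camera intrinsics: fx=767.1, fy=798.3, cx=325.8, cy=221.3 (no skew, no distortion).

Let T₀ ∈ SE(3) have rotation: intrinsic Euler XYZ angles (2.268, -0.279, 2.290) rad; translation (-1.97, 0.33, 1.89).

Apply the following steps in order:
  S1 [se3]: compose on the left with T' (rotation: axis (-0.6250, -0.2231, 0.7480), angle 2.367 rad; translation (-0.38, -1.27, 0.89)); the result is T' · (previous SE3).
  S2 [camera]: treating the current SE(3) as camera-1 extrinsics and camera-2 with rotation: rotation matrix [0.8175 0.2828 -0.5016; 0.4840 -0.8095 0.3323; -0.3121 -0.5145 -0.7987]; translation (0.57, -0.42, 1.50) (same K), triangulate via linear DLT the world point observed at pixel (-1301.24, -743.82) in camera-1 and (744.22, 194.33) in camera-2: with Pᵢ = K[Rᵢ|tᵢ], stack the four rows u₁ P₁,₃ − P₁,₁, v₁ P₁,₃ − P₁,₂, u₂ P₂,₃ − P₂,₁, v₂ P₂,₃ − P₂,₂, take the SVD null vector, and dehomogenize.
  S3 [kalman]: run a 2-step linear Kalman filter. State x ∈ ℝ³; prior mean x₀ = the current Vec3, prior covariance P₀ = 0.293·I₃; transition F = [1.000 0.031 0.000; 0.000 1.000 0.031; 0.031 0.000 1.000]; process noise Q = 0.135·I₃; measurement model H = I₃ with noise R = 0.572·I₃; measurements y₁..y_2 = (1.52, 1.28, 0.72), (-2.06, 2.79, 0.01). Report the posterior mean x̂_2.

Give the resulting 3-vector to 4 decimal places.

result = (-0.2059, 1.1458, -0.3736)

after S1 (compose_se3): R=[-0.5379 0.2234 0.8129; -0.1616 -0.9737 0.1606; 0.8274 -0.0450 0.5598], t=(-2.1957, -2.6940, 2.3858)
after S2 (triangulate): (0.5690, -0.7596, -1.7298)
after S3 (kf_track): (-0.2059, 1.1458, -0.3736)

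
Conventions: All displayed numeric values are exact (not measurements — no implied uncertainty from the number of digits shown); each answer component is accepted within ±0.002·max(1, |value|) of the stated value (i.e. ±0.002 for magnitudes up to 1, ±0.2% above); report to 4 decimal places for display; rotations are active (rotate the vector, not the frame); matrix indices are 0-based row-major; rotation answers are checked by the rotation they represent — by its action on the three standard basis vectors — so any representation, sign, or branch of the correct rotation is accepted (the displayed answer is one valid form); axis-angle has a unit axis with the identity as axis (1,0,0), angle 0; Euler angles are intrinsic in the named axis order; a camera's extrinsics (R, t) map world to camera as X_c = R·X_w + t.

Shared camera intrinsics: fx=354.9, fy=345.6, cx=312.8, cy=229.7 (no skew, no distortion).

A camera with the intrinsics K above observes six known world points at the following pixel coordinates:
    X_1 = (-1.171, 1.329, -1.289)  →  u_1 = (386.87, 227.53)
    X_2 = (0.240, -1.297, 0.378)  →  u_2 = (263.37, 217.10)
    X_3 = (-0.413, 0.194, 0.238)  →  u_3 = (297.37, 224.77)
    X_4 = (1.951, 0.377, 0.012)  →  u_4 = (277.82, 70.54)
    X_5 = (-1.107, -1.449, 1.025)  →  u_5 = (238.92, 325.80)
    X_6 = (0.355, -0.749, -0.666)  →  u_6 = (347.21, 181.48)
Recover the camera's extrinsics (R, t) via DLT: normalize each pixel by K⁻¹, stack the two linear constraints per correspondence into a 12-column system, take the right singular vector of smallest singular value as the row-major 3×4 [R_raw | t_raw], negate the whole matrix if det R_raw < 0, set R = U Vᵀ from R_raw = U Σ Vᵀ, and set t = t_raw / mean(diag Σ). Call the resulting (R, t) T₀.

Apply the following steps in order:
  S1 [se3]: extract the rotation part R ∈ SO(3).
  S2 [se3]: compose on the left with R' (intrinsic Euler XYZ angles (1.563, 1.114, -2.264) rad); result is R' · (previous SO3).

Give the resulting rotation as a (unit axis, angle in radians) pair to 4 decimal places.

rotation (axis_angle) = ((-0.3697, -0.2613, -0.8917), 2.4866)

source (pnp_recover): camera pose = R=[-0.2048 0.0394 -0.9780; -0.9229 -0.3406 0.1796; -0.3261 0.9394 0.1062], t=(-0.1100, -0.4400, 5.4198)
after S1 (rot_of_se3): [-0.2048 0.0394 -0.9780; -0.9229 -0.3406 0.1796; -0.3261 0.9394 0.1062]
after S2 (compose_so3): [-0.5480 0.7164 0.4319; -0.3700 -0.6706 0.6429; 0.7502 0.1926 0.6326]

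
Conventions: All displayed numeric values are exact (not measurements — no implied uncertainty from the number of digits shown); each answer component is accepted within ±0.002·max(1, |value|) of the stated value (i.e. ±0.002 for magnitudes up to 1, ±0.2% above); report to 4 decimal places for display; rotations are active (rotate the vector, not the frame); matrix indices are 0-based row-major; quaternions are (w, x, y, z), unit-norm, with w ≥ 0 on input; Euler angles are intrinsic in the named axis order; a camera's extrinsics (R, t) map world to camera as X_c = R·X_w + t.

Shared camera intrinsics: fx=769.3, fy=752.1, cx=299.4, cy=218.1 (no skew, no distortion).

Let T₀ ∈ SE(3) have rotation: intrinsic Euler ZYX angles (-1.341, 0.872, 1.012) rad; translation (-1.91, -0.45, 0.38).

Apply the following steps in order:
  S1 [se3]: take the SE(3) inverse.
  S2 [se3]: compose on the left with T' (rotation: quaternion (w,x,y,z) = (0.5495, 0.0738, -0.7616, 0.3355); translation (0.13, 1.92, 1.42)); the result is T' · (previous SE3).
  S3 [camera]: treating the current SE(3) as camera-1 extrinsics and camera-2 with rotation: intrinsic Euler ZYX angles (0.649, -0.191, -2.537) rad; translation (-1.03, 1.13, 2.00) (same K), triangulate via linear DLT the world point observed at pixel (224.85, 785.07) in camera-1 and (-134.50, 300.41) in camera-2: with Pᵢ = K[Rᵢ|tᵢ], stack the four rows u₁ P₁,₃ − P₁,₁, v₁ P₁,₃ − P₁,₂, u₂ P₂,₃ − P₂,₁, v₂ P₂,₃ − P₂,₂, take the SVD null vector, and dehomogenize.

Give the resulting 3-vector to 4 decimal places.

after S1 (invert_se3): R=[0.1465 -0.6264 -0.7656; 0.6641 -0.5113 0.5454; -0.7331 -0.5884 0.3411], t=(0.2889, 0.8311, -1.7947)
after S2 (compose_se3): R=[0.2014 0.9506 -0.2361; 0.9790 -0.2028 0.0185; -0.0303 -0.2349 -0.9716], t=(1.0321, 3.6917, 1.6257)
after S3 (triangulate): (-1.0536, -1.7467, -1.9383)

result = (-1.0536, -1.7467, -1.9383)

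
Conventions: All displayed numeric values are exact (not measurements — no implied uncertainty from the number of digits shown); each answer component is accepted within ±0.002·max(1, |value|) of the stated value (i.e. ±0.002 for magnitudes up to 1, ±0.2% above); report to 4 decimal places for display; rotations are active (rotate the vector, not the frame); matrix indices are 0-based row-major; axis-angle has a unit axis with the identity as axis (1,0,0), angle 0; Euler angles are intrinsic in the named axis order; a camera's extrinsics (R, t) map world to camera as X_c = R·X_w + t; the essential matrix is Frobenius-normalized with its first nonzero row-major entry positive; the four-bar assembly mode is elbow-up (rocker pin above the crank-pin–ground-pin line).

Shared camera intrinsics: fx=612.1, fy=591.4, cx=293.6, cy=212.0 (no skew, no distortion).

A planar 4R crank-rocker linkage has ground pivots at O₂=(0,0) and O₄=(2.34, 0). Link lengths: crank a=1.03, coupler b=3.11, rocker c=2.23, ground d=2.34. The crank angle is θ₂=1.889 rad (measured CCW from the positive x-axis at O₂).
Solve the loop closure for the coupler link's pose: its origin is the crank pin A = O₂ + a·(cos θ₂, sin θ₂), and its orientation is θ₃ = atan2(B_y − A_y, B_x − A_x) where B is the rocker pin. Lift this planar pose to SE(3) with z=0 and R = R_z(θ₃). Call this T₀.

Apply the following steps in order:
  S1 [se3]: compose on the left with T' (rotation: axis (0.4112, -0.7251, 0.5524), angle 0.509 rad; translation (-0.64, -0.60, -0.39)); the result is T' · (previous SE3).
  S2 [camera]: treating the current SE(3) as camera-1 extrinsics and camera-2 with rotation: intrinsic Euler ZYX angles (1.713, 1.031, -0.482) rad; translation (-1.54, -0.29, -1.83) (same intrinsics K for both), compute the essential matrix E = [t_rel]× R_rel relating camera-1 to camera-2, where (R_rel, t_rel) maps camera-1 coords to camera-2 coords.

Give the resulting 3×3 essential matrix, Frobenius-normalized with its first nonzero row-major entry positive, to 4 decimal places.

source (fourbar_fk): coupler pose = R=[0.9166 -0.3999 0.0000; 0.3999 0.9166 0.0000; 0.0000 0.0000 1.0000], t=(-0.3222, 0.9783, 0.0000)
after S1 (compose_se3): R=[0.6972 -0.6392 -0.3245; 0.5880 0.7689 -0.2512; 0.4101 -0.0157 0.9119], t=(-1.2286, 0.2449, -0.3668)
after S2 (essential): [0.1923 -0.3218 0.5575; -0.5564 0.1670 0.3600; -0.2216 0.1566 -0.0892]

matrix = [0.1923 -0.3218 0.5575; -0.5564 0.1670 0.3600; -0.2216 0.1566 -0.0892]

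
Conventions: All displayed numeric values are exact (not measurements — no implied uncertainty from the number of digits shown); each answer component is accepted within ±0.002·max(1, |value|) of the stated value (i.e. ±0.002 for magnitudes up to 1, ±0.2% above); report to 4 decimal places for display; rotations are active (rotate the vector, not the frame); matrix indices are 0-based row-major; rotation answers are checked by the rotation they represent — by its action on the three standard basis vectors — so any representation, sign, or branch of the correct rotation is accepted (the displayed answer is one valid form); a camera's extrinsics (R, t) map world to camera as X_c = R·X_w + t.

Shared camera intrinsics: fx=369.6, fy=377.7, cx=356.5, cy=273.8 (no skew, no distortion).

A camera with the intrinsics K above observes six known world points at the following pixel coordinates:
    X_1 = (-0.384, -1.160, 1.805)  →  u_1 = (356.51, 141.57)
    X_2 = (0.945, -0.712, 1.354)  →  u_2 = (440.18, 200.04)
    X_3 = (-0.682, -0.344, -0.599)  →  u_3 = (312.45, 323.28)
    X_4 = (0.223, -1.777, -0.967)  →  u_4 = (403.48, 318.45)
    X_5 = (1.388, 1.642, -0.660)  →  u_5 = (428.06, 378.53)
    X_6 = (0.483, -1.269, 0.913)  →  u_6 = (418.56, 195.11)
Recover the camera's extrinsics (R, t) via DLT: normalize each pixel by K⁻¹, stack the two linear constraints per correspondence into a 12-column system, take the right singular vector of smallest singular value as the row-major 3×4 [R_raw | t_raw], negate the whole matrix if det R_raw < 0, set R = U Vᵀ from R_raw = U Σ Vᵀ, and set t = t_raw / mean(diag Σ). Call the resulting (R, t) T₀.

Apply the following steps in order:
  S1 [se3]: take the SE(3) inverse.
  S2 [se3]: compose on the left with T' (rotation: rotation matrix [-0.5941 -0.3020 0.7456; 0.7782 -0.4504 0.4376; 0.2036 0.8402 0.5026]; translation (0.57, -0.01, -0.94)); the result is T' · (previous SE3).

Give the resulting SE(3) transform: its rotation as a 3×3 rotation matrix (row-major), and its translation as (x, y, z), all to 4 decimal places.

source (pnp_recover): camera pose = R=[0.9919 -0.0968 0.0824; 0.1179 0.4586 -0.8808; 0.0475 0.8834 0.4663], t=(0.1199, 0.3400, 5.4201)
after S1 (invert_se3): R=[0.9919 0.1179 0.0475; -0.0968 0.4586 0.8834; 0.0824 -0.8808 0.4663], t=(-0.4163, -4.9322, -2.2378)
after S2 (compose_se3): R=[-0.4986 -0.8652 0.0527; 0.8516 -0.5002 -0.1569; 0.1621 -0.0333 0.9862], t=(0.6385, 0.9081, -6.2935)

rotation (matrix) = ((-0.4986, -0.8652, 0.0527), (0.8516, -0.5002, -0.1569), (0.1621, -0.0333, 0.9862)), translation = (0.6385, 0.9081, -6.2935)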